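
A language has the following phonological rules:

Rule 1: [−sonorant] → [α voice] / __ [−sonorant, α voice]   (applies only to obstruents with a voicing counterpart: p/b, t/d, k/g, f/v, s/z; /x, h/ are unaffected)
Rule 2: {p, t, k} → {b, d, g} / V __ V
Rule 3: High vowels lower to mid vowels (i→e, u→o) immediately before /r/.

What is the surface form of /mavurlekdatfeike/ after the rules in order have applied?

mavorlegdatfeige

Rule 1 (regressive voicing assimilation): /k/ precedes the voiced obstruent /d/, so it voices to [g] by assimilation. /mavurlekdatfeike/ → mavurlegdatfeike.
Rule 2 (intervocalic voicing): /k/ is a voiceless stop between vowels /i/ and /e/, so it voices to [g]. /mavurlegdatfeike/ → mavurlegdatfeige.
Rule 3 (pre-rhotic lowering): /u/ is a high vowel immediately before /r/, so it lowers to [o]. /mavurlegdatfeige/ → mavorlegdatfeige.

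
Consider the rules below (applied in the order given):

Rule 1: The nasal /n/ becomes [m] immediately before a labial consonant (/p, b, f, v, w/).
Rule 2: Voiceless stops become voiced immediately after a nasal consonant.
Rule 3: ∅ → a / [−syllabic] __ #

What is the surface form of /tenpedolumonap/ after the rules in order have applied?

Rule 1 (nasal place assimilation): /n/ precedes the labial consonant /p/, so it assimilates in place to [m]. /tenpedolumonap/ → tempedolumonap.
Rule 2 (post-nasal voicing): /p/ is a voiceless stop immediately after the nasal /m/, so it voices to [b]. /tempedolumonap/ → tembedolumonap.
Rule 3 (final a-epenthesis): the form ends in the consonant /p/, so [a] is inserted word-finally. /tembedolumonap/ → tembedolumonapa.

tembedolumonapa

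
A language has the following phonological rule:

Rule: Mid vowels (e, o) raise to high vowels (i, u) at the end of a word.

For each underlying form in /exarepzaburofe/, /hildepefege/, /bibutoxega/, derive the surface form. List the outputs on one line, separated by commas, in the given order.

/exarepzaburofe/: /e/ is a mid vowel in word-final position, so it raises to [i]. → [exarepzaburofi].
/hildepefege/: /e/ is a mid vowel in word-final position, so it raises to [i]. → [hildepefegi].
/bibutoxega/: the rule's environment is not met; surfaces unchanged as [bibutoxega].

exarepzaburofi, hildepefegi, bibutoxega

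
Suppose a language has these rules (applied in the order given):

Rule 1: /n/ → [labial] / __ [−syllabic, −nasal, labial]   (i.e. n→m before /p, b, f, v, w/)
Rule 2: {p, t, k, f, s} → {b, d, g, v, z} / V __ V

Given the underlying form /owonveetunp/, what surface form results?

Rule 1 (nasal place assimilation): /n/ precedes the labial consonant /v/, so it assimilates in place to [m]. /n/ precedes the labial consonant /p/, so it assimilates in place to [m]. /owonveetunp/ → owomveetump.
Rule 2 (intervocalic voicing): /t/ is a voiceless obstruent between vowels /e/ and /u/, so it voices to [d]. /owomveetump/ → owomveedump.

owomveedump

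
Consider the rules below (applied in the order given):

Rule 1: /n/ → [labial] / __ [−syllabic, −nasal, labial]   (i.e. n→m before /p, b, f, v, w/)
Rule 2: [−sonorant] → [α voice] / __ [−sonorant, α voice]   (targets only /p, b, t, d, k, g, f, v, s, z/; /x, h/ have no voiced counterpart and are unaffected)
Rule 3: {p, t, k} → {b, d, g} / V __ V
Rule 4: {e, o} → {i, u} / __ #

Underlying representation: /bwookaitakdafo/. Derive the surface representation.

bwoogaidagdafu

Rule 1 (nasal place assimilation): no segment meets the environment; /bwookaitakdafo/ is unchanged.
Rule 2 (regressive voicing assimilation): /k/ precedes the voiced obstruent /d/, so it voices to [g] by assimilation. /bwookaitakdafo/ → bwookaitagdafo.
Rule 3 (intervocalic voicing): /k/ is a voiceless stop between vowels /o/ and /a/, so it voices to [g]. /t/ is a voiceless stop between vowels /i/ and /a/, so it voices to [d]. /bwookaitagdafo/ → bwoogaidagdafo.
Rule 4 (final vowel raising): /o/ is a mid vowel in word-final position, so it raises to [u]. /bwoogaidagdafo/ → bwoogaidagdafu.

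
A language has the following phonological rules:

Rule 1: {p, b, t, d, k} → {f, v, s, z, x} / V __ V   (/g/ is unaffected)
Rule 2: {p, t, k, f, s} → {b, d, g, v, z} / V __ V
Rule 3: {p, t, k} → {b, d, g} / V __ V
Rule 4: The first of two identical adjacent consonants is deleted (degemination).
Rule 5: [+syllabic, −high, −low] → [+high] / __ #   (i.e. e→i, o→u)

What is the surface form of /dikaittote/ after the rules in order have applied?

dixaitozi

Rule 1 (intervocalic spirantization): /k/ is a stop between vowels /i/ and /a/, so it spirantizes to the fricative [x]. /t/ is a stop between vowels /o/ and /e/, so it spirantizes to the fricative [s]. /dikaittote/ → dixaittose.
Rule 2 (intervocalic voicing): /s/ is a voiceless obstruent between vowels /o/ and /e/, so it voices to [z]. /dixaittose/ → dixaittoze.
Rule 3 (intervocalic voicing): no segment meets the environment; /dixaittoze/ is unchanged.
Rule 4 (degemination): /tt/ is a geminate; the first /t/ deletes. /dixaittoze/ → dixaitoze.
Rule 5 (final vowel raising): /e/ is a mid vowel in word-final position, so it raises to [i]. /dixaitoze/ → dixaitozi.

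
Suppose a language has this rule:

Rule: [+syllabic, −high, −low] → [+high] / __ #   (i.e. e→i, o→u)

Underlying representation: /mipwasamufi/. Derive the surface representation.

mipwasamufi

No segment of /mipwasamufi/ meets the structural description of the rule, so the form surfaces unchanged.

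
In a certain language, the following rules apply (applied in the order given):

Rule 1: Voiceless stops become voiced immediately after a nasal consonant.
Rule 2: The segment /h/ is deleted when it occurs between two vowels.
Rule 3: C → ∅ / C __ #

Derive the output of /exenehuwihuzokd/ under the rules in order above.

exeneuwiuzok

Rule 1 (post-nasal voicing): no segment meets the environment; /exenehuwihuzokd/ is unchanged.
Rule 2 (intervocalic h-deletion): /h/ occurs between vowels /e/ and /u/, so it deletes. /h/ occurs between vowels /i/ and /u/, so it deletes. /exenehuwihuzokd/ → exeneuwiuzokd.
Rule 3 (final cluster simplification): /d/ is the second consonant of a word-final cluster /kd/, so it deletes. /exeneuwiuzokd/ → exeneuwiuzok.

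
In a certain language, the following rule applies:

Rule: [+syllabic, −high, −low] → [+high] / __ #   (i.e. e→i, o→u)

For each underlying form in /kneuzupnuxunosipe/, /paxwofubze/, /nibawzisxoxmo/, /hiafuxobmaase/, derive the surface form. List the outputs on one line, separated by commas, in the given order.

kneuzupnuxunosipi, paxwofubzi, nibawzisxoxmu, hiafuxobmaasi

/kneuzupnuxunosipe/: /e/ is a mid vowel in word-final position, so it raises to [i]. → [kneuzupnuxunosipi].
/paxwofubze/: /e/ is a mid vowel in word-final position, so it raises to [i]. → [paxwofubzi].
/nibawzisxoxmo/: /o/ is a mid vowel in word-final position, so it raises to [u]. → [nibawzisxoxmu].
/hiafuxobmaase/: /e/ is a mid vowel in word-final position, so it raises to [i]. → [hiafuxobmaasi].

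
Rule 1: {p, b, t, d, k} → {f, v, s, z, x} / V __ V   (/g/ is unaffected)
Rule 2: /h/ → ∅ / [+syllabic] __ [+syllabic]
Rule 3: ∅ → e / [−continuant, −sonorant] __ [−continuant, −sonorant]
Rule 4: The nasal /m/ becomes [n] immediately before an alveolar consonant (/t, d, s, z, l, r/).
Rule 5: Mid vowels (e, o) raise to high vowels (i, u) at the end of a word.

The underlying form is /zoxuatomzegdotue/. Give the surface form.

zoxuasonzegedosui

Rule 1 (intervocalic spirantization): /t/ is a stop between vowels /a/ and /o/, so it spirantizes to the fricative [s]. /t/ is a stop between vowels /o/ and /u/, so it spirantizes to the fricative [s]. /zoxuatomzegdotue/ → zoxuasomzegdosue.
Rule 2 (intervocalic h-deletion): no segment meets the environment; /zoxuasomzegdosue/ is unchanged.
Rule 3 (stop-cluster e-epenthesis): /g/ and /d/ form a stop–stop cluster, so [e] is inserted between them. /zoxuasomzegdosue/ → zoxuasomzegedosue.
Rule 4 (nasal place assimilation): /m/ precedes the alveolar consonant /z/, so it assimilates in place to [n]. /zoxuasomzegedosue/ → zoxuasonzegedosue.
Rule 5 (final vowel raising): /e/ is a mid vowel in word-final position, so it raises to [i]. /zoxuasonzegedosue/ → zoxuasonzegedosui.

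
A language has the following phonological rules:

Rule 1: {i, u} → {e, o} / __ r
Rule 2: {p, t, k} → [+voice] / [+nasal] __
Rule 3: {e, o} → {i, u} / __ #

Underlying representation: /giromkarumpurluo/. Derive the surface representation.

geromgarumborluu

Rule 1 (pre-rhotic lowering): /i/ is a high vowel immediately before /r/, so it lowers to [e]. /u/ is a high vowel immediately before /r/, so it lowers to [o]. /giromkarumpurluo/ → geromkarumporluo.
Rule 2 (post-nasal voicing): /k/ is a voiceless stop immediately after the nasal /m/, so it voices to [g]. /p/ is a voiceless stop immediately after the nasal /m/, so it voices to [b]. /geromkarumporluo/ → geromgarumborluo.
Rule 3 (final vowel raising): /o/ is a mid vowel in word-final position, so it raises to [u]. /geromgarumborluo/ → geromgarumborluu.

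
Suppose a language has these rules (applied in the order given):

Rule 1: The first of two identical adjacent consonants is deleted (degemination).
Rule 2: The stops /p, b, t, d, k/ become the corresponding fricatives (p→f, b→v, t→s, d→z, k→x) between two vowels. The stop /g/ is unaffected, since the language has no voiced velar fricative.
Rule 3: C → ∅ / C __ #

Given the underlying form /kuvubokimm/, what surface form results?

Rule 1 (degemination): /mm/ is a geminate; the first /m/ deletes. /kuvubokimm/ → kuvubokim.
Rule 2 (intervocalic spirantization): /b/ is a stop between vowels /u/ and /o/, so it spirantizes to the fricative [v]. /k/ is a stop between vowels /o/ and /i/, so it spirantizes to the fricative [x]. /kuvubokim/ → kuvuvoxim.
Rule 3 (final cluster simplification): no segment meets the environment; /kuvuvoxim/ is unchanged.

kuvuvoxim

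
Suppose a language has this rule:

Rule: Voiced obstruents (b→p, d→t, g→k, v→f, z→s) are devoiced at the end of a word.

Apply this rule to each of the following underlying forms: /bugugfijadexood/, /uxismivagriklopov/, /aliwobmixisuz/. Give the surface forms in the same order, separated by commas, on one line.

bugugfijadexoot, uxismivagriklopof, aliwobmixisus

/bugugfijadexood/: /d/ is a voiced obstruent in word-final position, so it devoices to [t]. → [bugugfijadexoot].
/uxismivagriklopov/: /v/ is a voiced obstruent in word-final position, so it devoices to [f]. → [uxismivagriklopof].
/aliwobmixisuz/: /z/ is a voiced obstruent in word-final position, so it devoices to [s]. → [aliwobmixisus].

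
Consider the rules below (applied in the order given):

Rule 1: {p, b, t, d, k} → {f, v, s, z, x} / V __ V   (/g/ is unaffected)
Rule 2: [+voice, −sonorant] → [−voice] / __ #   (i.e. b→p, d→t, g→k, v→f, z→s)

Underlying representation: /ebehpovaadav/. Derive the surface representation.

Rule 1 (intervocalic spirantization): /b/ is a stop between vowels /e/ and /e/, so it spirantizes to the fricative [v]. /d/ is a stop between vowels /a/ and /a/, so it spirantizes to the fricative [z]. /ebehpovaadav/ → evehpovaazav.
Rule 2 (final devoicing): /v/ is a voiced obstruent in word-final position, so it devoices to [f]. /evehpovaazav/ → evehpovaazaf.

evehpovaazaf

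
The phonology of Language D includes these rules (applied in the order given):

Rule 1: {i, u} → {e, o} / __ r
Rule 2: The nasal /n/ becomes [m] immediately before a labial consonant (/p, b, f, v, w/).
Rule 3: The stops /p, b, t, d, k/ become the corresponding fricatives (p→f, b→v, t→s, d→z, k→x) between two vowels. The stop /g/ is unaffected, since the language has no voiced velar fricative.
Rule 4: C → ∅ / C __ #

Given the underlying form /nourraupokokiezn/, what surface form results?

noorraufoxoxiez

Rule 1 (pre-rhotic lowering): /u/ is a high vowel immediately before /r/, so it lowers to [o]. /nourraupokokiezn/ → noorraupokokiezn.
Rule 2 (nasal place assimilation): no segment meets the environment; /noorraupokokiezn/ is unchanged.
Rule 3 (intervocalic spirantization): /p/ is a stop between vowels /u/ and /o/, so it spirantizes to the fricative [f]. /k/ is a stop between vowels /o/ and /o/, so it spirantizes to the fricative [x]. /k/ is a stop between vowels /o/ and /i/, so it spirantizes to the fricative [x]. /noorraupokokiezn/ → noorraufoxoxiezn.
Rule 4 (final cluster simplification): /n/ is the second consonant of a word-final cluster /zn/, so it deletes. /noorraufoxoxiezn/ → noorraufoxoxiez.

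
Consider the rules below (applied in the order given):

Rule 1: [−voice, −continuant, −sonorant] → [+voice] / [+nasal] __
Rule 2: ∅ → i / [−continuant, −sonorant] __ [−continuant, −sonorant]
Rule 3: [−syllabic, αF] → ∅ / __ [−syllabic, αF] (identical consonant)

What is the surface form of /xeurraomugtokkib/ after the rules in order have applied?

Rule 1 (post-nasal voicing): no segment meets the environment; /xeurraomugtokkib/ is unchanged.
Rule 2 (stop-cluster i-epenthesis): /g/ and /t/ form a stop–stop cluster, so [i] is inserted between them. /k/ and /k/ form a stop–stop cluster, so [i] is inserted between them. /xeurraomugtokkib/ → xeurraomugitokikib.
Rule 3 (degemination): /rr/ is a geminate; the first /r/ deletes. /xeurraomugitokikib/ → xeuraomugitokikib.

xeuraomugitokikib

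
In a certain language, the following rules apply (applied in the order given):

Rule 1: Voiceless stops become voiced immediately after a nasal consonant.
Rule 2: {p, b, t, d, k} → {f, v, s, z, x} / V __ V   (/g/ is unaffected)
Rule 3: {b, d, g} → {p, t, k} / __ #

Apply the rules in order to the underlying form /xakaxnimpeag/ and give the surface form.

Rule 1 (post-nasal voicing): /p/ is a voiceless stop immediately after the nasal /m/, so it voices to [b]. /xakaxnimpeag/ → xakaxnimbeag.
Rule 2 (intervocalic spirantization): /k/ is a stop between vowels /a/ and /a/, so it spirantizes to the fricative [x]. /xakaxnimbeag/ → xaxaxnimbeag.
Rule 3 (final devoicing): /g/ is a voiced stop in word-final position, so it devoices to [k]. /xaxaxnimbeag/ → xaxaxnimbeak.

xaxaxnimbeak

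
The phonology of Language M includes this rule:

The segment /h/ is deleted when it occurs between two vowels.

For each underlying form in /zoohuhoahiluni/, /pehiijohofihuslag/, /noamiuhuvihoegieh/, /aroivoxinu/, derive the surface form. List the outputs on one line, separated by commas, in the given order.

zoouoailuni, peiijoofiuslag, noamiuuvioegieh, aroivoxinu

/zoohuhoahiluni/: /h/ occurs between vowels /o/ and /u/, so it deletes. /h/ occurs between vowels /u/ and /o/, so it deletes. /h/ occurs between vowels /a/ and /i/, so it deletes. → [zoouoailuni].
/pehiijohofihuslag/: /h/ occurs between vowels /e/ and /i/, so it deletes. /h/ occurs between vowels /o/ and /o/, so it deletes. /h/ occurs between vowels /i/ and /u/, so it deletes. → [peiijoofiuslag].
/noamiuhuvihoegieh/: /h/ occurs between vowels /u/ and /u/, so it deletes. /h/ occurs between vowels /i/ and /o/, so it deletes. → [noamiuuvioegieh].
/aroivoxinu/: the rule's environment is not met; surfaces unchanged as [aroivoxinu].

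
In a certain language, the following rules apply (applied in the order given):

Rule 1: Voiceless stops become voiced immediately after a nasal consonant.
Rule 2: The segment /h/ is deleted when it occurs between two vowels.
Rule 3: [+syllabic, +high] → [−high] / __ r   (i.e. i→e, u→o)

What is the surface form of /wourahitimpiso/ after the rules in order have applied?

wooraitimbiso

Rule 1 (post-nasal voicing): /p/ is a voiceless stop immediately after the nasal /m/, so it voices to [b]. /wourahitimpiso/ → wourahitimbiso.
Rule 2 (intervocalic h-deletion): /h/ occurs between vowels /a/ and /i/, so it deletes. /wourahitimbiso/ → wouraitimbiso.
Rule 3 (pre-rhotic lowering): /u/ is a high vowel immediately before /r/, so it lowers to [o]. /wouraitimbiso/ → wooraitimbiso.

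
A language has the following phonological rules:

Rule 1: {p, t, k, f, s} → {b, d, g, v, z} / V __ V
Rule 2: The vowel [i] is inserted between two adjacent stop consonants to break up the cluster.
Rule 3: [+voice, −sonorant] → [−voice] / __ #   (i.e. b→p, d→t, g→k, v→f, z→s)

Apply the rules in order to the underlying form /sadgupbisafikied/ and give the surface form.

Rule 1 (intervocalic voicing): /s/ is a voiceless obstruent between vowels /i/ and /a/, so it voices to [z]. /f/ is a voiceless obstruent between vowels /a/ and /i/, so it voices to [v]. /k/ is a voiceless obstruent between vowels /i/ and /i/, so it voices to [g]. /sadgupbisafikied/ → sadgupbizavigied.
Rule 2 (stop-cluster i-epenthesis): /d/ and /g/ form a stop–stop cluster, so [i] is inserted between them. /p/ and /b/ form a stop–stop cluster, so [i] is inserted between them. /sadgupbizavigied/ → sadigupibizavigied.
Rule 3 (final devoicing): /d/ is a voiced obstruent in word-final position, so it devoices to [t]. /sadigupibizavigied/ → sadigupibizavigiet.

sadigupibizavigiet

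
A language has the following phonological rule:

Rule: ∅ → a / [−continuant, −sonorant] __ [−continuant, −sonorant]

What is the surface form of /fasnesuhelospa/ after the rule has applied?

fasnesuhelospa

No segment of /fasnesuhelospa/ meets the structural description of the rule, so the form surfaces unchanged.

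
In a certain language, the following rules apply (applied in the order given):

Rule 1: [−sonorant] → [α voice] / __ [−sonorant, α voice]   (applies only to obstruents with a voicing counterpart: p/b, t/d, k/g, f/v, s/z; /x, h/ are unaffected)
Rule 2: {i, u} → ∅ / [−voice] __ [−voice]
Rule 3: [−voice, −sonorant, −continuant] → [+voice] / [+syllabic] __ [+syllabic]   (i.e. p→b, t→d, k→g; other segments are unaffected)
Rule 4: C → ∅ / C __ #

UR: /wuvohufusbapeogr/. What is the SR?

wuvohfuzbabeog

Rule 1 (regressive voicing assimilation): /s/ precedes the voiced obstruent /b/, so it voices to [z] by assimilation. /wuvohufusbapeogr/ → wuvohufuzbapeogr.
Rule 2 (high vowel syncope): /u/ is a high vowel flanked by voiceless consonants /h/ and /f/, so it deletes. /wuvohufuzbapeogr/ → wuvohfuzbapeogr.
Rule 3 (intervocalic voicing): /p/ is a voiceless stop between vowels /a/ and /e/, so it voices to [b]. /wuvohfuzbapeogr/ → wuvohfuzbabeogr.
Rule 4 (final cluster simplification): /r/ is the second consonant of a word-final cluster /gr/, so it deletes. /wuvohfuzbabeogr/ → wuvohfuzbabeog.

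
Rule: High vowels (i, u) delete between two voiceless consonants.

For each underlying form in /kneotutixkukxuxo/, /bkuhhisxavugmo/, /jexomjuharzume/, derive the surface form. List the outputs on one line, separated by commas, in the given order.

/kneotutixkukxuxo/: /u/ is a high vowel flanked by voiceless consonants /t/ and /t/, so it deletes. /i/ is a high vowel flanked by voiceless consonants /t/ and /x/, so it deletes. /u/ is a high vowel flanked by voiceless consonants /k/ and /k/, so it deletes. /u/ is a high vowel flanked by voiceless consonants /x/ and /x/, so it deletes. → [kneottxkkxxo].
/bkuhhisxavugmo/: /u/ is a high vowel flanked by voiceless consonants /k/ and /h/, so it deletes. /i/ is a high vowel flanked by voiceless consonants /h/ and /s/, so it deletes. → [bkhhsxavugmo].
/jexomjuharzume/: the rule's environment is not met; surfaces unchanged as [jexomjuharzume].

kneottxkkxxo, bkhhsxavugmo, jexomjuharzume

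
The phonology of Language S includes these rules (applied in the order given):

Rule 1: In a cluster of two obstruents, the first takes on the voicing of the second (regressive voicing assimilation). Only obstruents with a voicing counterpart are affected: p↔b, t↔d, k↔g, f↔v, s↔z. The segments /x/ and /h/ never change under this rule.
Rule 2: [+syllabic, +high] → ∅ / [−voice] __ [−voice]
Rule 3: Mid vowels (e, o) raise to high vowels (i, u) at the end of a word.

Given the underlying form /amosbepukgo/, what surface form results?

amozbepuggu

Rule 1 (regressive voicing assimilation): /s/ precedes the voiced obstruent /b/, so it voices to [z] by assimilation. /k/ precedes the voiced obstruent /g/, so it voices to [g] by assimilation. /amosbepukgo/ → amozbepuggo.
Rule 2 (high vowel syncope): no segment meets the environment; /amozbepuggo/ is unchanged.
Rule 3 (final vowel raising): /o/ is a mid vowel in word-final position, so it raises to [u]. /amozbepuggo/ → amozbepuggu.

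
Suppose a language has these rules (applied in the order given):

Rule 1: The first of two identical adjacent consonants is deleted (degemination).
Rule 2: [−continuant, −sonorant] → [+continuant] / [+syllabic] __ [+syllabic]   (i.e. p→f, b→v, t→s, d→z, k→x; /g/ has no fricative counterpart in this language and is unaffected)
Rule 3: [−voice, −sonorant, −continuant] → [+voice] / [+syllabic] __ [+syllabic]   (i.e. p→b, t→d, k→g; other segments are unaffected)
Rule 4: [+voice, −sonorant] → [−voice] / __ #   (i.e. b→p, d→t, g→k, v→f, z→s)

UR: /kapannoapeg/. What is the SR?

Rule 1 (degemination): /nn/ is a geminate; the first /n/ deletes. /kapannoapeg/ → kapanoapeg.
Rule 2 (intervocalic spirantization): /p/ is a stop between vowels /a/ and /a/, so it spirantizes to the fricative [f]. /p/ is a stop between vowels /a/ and /e/, so it spirantizes to the fricative [f]. /kapanoapeg/ → kafanoafeg.
Rule 3 (intervocalic voicing): no segment meets the environment; /kafanoafeg/ is unchanged.
Rule 4 (final devoicing): /g/ is a voiced obstruent in word-final position, so it devoices to [k]. /kafanoafeg/ → kafanoafek.

kafanoafek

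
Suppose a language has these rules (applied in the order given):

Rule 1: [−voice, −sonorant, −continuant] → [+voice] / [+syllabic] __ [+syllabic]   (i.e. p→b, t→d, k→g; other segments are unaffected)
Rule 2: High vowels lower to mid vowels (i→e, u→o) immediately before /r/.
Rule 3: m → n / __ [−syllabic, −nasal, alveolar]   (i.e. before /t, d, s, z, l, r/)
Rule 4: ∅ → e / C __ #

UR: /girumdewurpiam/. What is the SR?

Rule 1 (intervocalic voicing): no segment meets the environment; /girumdewurpiam/ is unchanged.
Rule 2 (pre-rhotic lowering): /i/ is a high vowel immediately before /r/, so it lowers to [e]. /u/ is a high vowel immediately before /r/, so it lowers to [o]. /girumdewurpiam/ → gerumdeworpiam.
Rule 3 (nasal place assimilation): /m/ precedes the alveolar consonant /d/, so it assimilates in place to [n]. /gerumdeworpiam/ → gerundeworpiam.
Rule 4 (final e-epenthesis): the form ends in the consonant /m/, so [e] is inserted word-finally. /gerundeworpiam/ → gerundeworpiame.

gerundeworpiame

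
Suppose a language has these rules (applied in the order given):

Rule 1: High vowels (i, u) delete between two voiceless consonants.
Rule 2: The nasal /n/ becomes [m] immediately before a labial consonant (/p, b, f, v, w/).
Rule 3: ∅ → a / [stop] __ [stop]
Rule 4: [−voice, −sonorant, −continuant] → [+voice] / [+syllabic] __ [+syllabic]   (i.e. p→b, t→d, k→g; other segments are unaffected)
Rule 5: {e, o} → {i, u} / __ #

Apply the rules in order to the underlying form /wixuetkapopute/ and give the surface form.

wixuedagabobadi

Rule 1 (high vowel syncope): /u/ is a high vowel flanked by voiceless consonants /p/ and /t/, so it deletes. /wixuetkapopute/ → wixuetkapopte.
Rule 2 (nasal place assimilation): no segment meets the environment; /wixuetkapopte/ is unchanged.
Rule 3 (stop-cluster a-epenthesis): /t/ and /k/ form a stop–stop cluster, so [a] is inserted between them. /p/ and /t/ form a stop–stop cluster, so [a] is inserted between them. /wixuetkapopte/ → wixuetakapopate.
Rule 4 (intervocalic voicing): /t/ is a voiceless stop between vowels /e/ and /a/, so it voices to [d]. /k/ is a voiceless stop between vowels /a/ and /a/, so it voices to [g]. /p/ is a voiceless stop between vowels /a/ and /o/, so it voices to [b]. /p/ is a voiceless stop between vowels /o/ and /a/, so it voices to [b]. /t/ is a voiceless stop between vowels /a/ and /e/, so it voices to [d]. /wixuetakapopate/ → wixuedagabobade.
Rule 5 (final vowel raising): /e/ is a mid vowel in word-final position, so it raises to [i]. /wixuedagabobade/ → wixuedagabobadi.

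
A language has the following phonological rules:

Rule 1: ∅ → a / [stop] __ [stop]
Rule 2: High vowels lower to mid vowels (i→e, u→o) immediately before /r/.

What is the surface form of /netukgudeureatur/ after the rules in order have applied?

Rule 1 (stop-cluster a-epenthesis): /k/ and /g/ form a stop–stop cluster, so [a] is inserted between them. /netukgudeureatur/ → netukagudeureatur.
Rule 2 (pre-rhotic lowering): /u/ is a high vowel immediately before /r/, so it lowers to [o]. /u/ is a high vowel immediately before /r/, so it lowers to [o]. /netukagudeureatur/ → netukagudeoreator.

netukagudeoreator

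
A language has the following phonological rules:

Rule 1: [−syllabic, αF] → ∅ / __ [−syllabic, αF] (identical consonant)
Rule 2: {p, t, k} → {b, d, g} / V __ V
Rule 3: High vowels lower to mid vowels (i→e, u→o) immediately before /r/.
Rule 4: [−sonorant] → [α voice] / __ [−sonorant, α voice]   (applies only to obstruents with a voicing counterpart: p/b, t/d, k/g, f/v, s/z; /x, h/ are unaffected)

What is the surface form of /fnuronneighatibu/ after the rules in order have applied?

Rule 1 (degemination): /nn/ is a geminate; the first /n/ deletes. /fnuronneighatibu/ → fnuroneighatibu.
Rule 2 (intervocalic voicing): /t/ is a voiceless stop between vowels /a/ and /i/, so it voices to [d]. /fnuroneighatibu/ → fnuroneighadibu.
Rule 3 (pre-rhotic lowering): /u/ is a high vowel immediately before /r/, so it lowers to [o]. /fnuroneighadibu/ → fnoroneighadibu.
Rule 4 (regressive voicing assimilation): /g/ precedes the voiceless obstruent /h/, so it devoices to [k] by assimilation. /fnoroneighadibu/ → fnoroneikhadibu.

fnoroneikhadibu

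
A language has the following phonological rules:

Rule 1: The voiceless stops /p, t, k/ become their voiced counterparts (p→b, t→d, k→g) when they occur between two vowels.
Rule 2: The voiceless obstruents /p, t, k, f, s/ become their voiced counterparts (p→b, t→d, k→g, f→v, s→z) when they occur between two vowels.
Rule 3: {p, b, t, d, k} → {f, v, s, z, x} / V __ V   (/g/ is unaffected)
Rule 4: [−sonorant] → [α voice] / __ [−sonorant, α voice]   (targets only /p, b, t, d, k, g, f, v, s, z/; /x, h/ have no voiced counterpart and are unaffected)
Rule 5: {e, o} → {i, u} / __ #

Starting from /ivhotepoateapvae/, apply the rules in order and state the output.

ifhozevoazeabvai

Rule 1 (intervocalic voicing): /t/ is a voiceless stop between vowels /o/ and /e/, so it voices to [d]. /p/ is a voiceless stop between vowels /e/ and /o/, so it voices to [b]. /t/ is a voiceless stop between vowels /a/ and /e/, so it voices to [d]. /ivhotepoateapvae/ → ivhodeboadeapvae.
Rule 2 (intervocalic voicing): no segment meets the environment; /ivhodeboadeapvae/ is unchanged.
Rule 3 (intervocalic spirantization): /d/ is a stop between vowels /o/ and /e/, so it spirantizes to the fricative [z]. /b/ is a stop between vowels /e/ and /o/, so it spirantizes to the fricative [v]. /d/ is a stop between vowels /a/ and /e/, so it spirantizes to the fricative [z]. /ivhodeboadeapvae/ → ivhozevoazeapvae.
Rule 4 (regressive voicing assimilation): /v/ precedes the voiceless obstruent /h/, so it devoices to [f] by assimilation. /p/ precedes the voiced obstruent /v/, so it voices to [b] by assimilation. /ivhozevoazeapvae/ → ifhozevoazeabvae.
Rule 5 (final vowel raising): /e/ is a mid vowel in word-final position, so it raises to [i]. /ifhozevoazeabvae/ → ifhozevoazeabvai.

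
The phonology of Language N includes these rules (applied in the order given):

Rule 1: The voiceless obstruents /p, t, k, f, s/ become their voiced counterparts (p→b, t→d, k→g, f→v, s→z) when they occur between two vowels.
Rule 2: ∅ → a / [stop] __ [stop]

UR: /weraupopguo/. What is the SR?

Rule 1 (intervocalic voicing): /p/ is a voiceless obstruent between vowels /u/ and /o/, so it voices to [b]. /weraupopguo/ → weraubopguo.
Rule 2 (stop-cluster a-epenthesis): /p/ and /g/ form a stop–stop cluster, so [a] is inserted between them. /weraubopguo/ → weraubopaguo.

weraubopaguo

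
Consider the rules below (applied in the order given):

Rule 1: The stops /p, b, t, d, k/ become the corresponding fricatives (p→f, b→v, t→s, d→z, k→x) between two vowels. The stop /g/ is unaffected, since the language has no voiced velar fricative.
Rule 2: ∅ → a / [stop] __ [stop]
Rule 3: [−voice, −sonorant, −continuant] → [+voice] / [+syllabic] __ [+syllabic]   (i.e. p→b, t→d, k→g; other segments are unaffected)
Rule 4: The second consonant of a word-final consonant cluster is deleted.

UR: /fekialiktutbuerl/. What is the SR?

fexialigadudabuer

Rule 1 (intervocalic spirantization): /k/ is a stop between vowels /e/ and /i/, so it spirantizes to the fricative [x]. /fekialiktutbuerl/ → fexialiktutbuerl.
Rule 2 (stop-cluster a-epenthesis): /k/ and /t/ form a stop–stop cluster, so [a] is inserted between them. /t/ and /b/ form a stop–stop cluster, so [a] is inserted between them. /fexialiktutbuerl/ → fexialikatutabuerl.
Rule 3 (intervocalic voicing): /k/ is a voiceless stop between vowels /i/ and /a/, so it voices to [g]. /t/ is a voiceless stop between vowels /a/ and /u/, so it voices to [d]. /t/ is a voiceless stop between vowels /u/ and /a/, so it voices to [d]. /fexialikatutabuerl/ → fexialigadudabuerl.
Rule 4 (final cluster simplification): /l/ is the second consonant of a word-final cluster /rl/, so it deletes. /fexialigadudabuerl/ → fexialigadudabuer.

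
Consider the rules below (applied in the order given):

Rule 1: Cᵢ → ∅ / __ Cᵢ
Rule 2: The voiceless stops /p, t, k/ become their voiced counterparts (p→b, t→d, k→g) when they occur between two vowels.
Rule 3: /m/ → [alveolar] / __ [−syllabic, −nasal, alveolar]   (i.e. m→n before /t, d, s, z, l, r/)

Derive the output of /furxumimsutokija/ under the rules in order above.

furxuminsudogija

Rule 1 (degemination): no segment meets the environment; /furxumimsutokija/ is unchanged.
Rule 2 (intervocalic voicing): /t/ is a voiceless stop between vowels /u/ and /o/, so it voices to [d]. /k/ is a voiceless stop between vowels /o/ and /i/, so it voices to [g]. /furxumimsutokija/ → furxumimsudogija.
Rule 3 (nasal place assimilation): /m/ precedes the alveolar consonant /s/, so it assimilates in place to [n]. /furxumimsudogija/ → furxuminsudogija.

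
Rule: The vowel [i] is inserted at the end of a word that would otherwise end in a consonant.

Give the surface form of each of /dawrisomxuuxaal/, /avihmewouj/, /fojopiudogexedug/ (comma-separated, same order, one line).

/dawrisomxuuxaal/: the form ends in the consonant /l/, so [i] is inserted word-finally. → [dawrisomxuuxaali].
/avihmewouj/: the form ends in the consonant /j/, so [i] is inserted word-finally. → [avihmewouji].
/fojopiudogexedug/: the form ends in the consonant /g/, so [i] is inserted word-finally. → [fojopiudogexedugi].

dawrisomxuuxaali, avihmewouji, fojopiudogexedugi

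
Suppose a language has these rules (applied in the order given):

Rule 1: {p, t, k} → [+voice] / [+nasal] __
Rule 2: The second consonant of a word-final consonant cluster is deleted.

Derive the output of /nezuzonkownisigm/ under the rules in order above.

Rule 1 (post-nasal voicing): /k/ is a voiceless stop immediately after the nasal /n/, so it voices to [g]. /nezuzonkownisigm/ → nezuzongownisigm.
Rule 2 (final cluster simplification): /m/ is the second consonant of a word-final cluster /gm/, so it deletes. /nezuzongownisigm/ → nezuzongownisig.

nezuzongownisig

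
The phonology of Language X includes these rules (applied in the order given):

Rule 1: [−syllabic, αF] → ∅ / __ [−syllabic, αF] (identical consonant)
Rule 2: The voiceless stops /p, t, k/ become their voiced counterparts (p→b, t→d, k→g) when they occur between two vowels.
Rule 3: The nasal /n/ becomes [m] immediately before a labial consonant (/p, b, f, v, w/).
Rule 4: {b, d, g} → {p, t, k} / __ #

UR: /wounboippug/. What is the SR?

Rule 1 (degemination): /pp/ is a geminate; the first /p/ deletes. /wounboippug/ → wounboipug.
Rule 2 (intervocalic voicing): /p/ is a voiceless stop between vowels /i/ and /u/, so it voices to [b]. /wounboipug/ → wounboibug.
Rule 3 (nasal place assimilation): /n/ precedes the labial consonant /b/, so it assimilates in place to [m]. /wounboibug/ → woumboibug.
Rule 4 (final devoicing): /g/ is a voiced stop in word-final position, so it devoices to [k]. /woumboibug/ → woumboibuk.

woumboibuk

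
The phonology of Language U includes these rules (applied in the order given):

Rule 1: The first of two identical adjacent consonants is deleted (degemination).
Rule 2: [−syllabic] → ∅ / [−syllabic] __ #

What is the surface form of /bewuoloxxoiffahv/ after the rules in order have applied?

bewuoloxoifah

Rule 1 (degemination): /xx/ is a geminate; the first /x/ deletes. /ff/ is a geminate; the first /f/ deletes. /bewuoloxxoiffahv/ → bewuoloxoifahv.
Rule 2 (final cluster simplification): /v/ is the second consonant of a word-final cluster /hv/, so it deletes. /bewuoloxoifahv/ → bewuoloxoifah.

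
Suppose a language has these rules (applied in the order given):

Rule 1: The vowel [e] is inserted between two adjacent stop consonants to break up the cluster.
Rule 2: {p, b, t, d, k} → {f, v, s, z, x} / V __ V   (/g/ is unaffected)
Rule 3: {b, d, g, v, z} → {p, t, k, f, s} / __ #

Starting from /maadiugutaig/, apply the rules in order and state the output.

maaziugusaik

Rule 1 (stop-cluster e-epenthesis): no segment meets the environment; /maadiugutaig/ is unchanged.
Rule 2 (intervocalic spirantization): /d/ is a stop between vowels /a/ and /i/, so it spirantizes to the fricative [z]. /t/ is a stop between vowels /u/ and /a/, so it spirantizes to the fricative [s]. /maadiugutaig/ → maaziugusaig.
Rule 3 (final devoicing): /g/ is a voiced obstruent in word-final position, so it devoices to [k]. /maaziugusaig/ → maaziugusaik.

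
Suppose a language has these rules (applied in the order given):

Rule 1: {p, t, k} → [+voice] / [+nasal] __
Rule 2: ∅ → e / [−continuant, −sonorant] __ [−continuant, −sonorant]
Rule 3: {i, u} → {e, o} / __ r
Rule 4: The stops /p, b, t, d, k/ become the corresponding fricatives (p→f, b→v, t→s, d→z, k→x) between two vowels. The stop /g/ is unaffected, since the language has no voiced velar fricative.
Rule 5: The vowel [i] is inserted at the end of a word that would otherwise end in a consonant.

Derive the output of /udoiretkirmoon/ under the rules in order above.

uzoeresexermooni

Rule 1 (post-nasal voicing): no segment meets the environment; /udoiretkirmoon/ is unchanged.
Rule 2 (stop-cluster e-epenthesis): /t/ and /k/ form a stop–stop cluster, so [e] is inserted between them. /udoiretkirmoon/ → udoiretekirmoon.
Rule 3 (pre-rhotic lowering): /i/ is a high vowel immediately before /r/, so it lowers to [e]. /i/ is a high vowel immediately before /r/, so it lowers to [e]. /udoiretekirmoon/ → udoeretekermoon.
Rule 4 (intervocalic spirantization): /d/ is a stop between vowels /u/ and /o/, so it spirantizes to the fricative [z]. /t/ is a stop between vowels /e/ and /e/, so it spirantizes to the fricative [s]. /k/ is a stop between vowels /e/ and /e/, so it spirantizes to the fricative [x]. /udoeretekermoon/ → uzoeresexermoon.
Rule 5 (final i-epenthesis): the form ends in the consonant /n/, so [i] is inserted word-finally. /uzoeresexermoon/ → uzoeresexermooni.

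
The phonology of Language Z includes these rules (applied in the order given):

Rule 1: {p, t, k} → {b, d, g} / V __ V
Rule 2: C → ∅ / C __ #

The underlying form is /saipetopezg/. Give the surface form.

saibedobez

Rule 1 (intervocalic voicing): /p/ is a voiceless stop between vowels /i/ and /e/, so it voices to [b]. /t/ is a voiceless stop between vowels /e/ and /o/, so it voices to [d]. /p/ is a voiceless stop between vowels /o/ and /e/, so it voices to [b]. /saipetopezg/ → saibedobezg.
Rule 2 (final cluster simplification): /g/ is the second consonant of a word-final cluster /zg/, so it deletes. /saibedobezg/ → saibedobez.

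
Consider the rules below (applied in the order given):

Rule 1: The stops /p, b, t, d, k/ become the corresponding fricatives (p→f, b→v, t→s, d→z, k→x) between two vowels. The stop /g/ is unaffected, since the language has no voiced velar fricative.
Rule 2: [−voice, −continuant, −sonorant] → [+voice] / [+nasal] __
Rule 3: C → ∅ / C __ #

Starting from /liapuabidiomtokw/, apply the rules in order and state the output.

liafuaviziomdok

Rule 1 (intervocalic spirantization): /p/ is a stop between vowels /a/ and /u/, so it spirantizes to the fricative [f]. /b/ is a stop between vowels /a/ and /i/, so it spirantizes to the fricative [v]. /d/ is a stop between vowels /i/ and /i/, so it spirantizes to the fricative [z]. /liapuabidiomtokw/ → liafuaviziomtokw.
Rule 2 (post-nasal voicing): /t/ is a voiceless stop immediately after the nasal /m/, so it voices to [d]. /liafuaviziomtokw/ → liafuaviziomdokw.
Rule 3 (final cluster simplification): /w/ is the second consonant of a word-final cluster /kw/, so it deletes. /liafuaviziomdokw/ → liafuaviziomdok.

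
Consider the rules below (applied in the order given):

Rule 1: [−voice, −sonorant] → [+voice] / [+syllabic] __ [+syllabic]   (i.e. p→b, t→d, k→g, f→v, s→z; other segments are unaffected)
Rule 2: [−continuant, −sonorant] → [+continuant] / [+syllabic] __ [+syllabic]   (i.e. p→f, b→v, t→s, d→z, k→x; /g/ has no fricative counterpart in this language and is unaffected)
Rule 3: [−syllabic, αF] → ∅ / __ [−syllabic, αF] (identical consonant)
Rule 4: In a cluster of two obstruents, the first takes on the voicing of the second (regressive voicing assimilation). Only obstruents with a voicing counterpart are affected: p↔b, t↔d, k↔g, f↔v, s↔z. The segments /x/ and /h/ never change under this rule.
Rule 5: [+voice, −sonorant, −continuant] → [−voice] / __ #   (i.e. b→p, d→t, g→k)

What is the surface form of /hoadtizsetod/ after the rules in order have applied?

hoattissezot

Rule 1 (intervocalic voicing): /t/ is a voiceless obstruent between vowels /e/ and /o/, so it voices to [d]. /hoadtizsetod/ → hoadtizsedod.
Rule 2 (intervocalic spirantization): /d/ is a stop between vowels /e/ and /o/, so it spirantizes to the fricative [z]. /hoadtizsedod/ → hoadtizsezod.
Rule 3 (degemination): no segment meets the environment; /hoadtizsezod/ is unchanged.
Rule 4 (regressive voicing assimilation): /d/ precedes the voiceless obstruent /t/, so it devoices to [t] by assimilation. /z/ precedes the voiceless obstruent /s/, so it devoices to [s] by assimilation. /hoadtizsezod/ → hoattissezod.
Rule 5 (final devoicing): /d/ is a voiced stop in word-final position, so it devoices to [t]. /hoattissezod/ → hoattissezot.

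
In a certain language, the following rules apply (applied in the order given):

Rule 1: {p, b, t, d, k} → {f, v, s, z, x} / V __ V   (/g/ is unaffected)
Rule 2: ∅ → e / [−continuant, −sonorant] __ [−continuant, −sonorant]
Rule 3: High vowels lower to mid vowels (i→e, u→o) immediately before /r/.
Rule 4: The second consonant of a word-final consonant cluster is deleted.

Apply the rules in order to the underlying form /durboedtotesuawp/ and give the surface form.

dorboedetosesuaw

Rule 1 (intervocalic spirantization): /t/ is a stop between vowels /o/ and /e/, so it spirantizes to the fricative [s]. /durboedtotesuawp/ → durboedtosesuawp.
Rule 2 (stop-cluster e-epenthesis): /d/ and /t/ form a stop–stop cluster, so [e] is inserted between them. /durboedtosesuawp/ → durboedetosesuawp.
Rule 3 (pre-rhotic lowering): /u/ is a high vowel immediately before /r/, so it lowers to [o]. /durboedetosesuawp/ → dorboedetosesuawp.
Rule 4 (final cluster simplification): /p/ is the second consonant of a word-final cluster /wp/, so it deletes. /dorboedetosesuawp/ → dorboedetosesuaw.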